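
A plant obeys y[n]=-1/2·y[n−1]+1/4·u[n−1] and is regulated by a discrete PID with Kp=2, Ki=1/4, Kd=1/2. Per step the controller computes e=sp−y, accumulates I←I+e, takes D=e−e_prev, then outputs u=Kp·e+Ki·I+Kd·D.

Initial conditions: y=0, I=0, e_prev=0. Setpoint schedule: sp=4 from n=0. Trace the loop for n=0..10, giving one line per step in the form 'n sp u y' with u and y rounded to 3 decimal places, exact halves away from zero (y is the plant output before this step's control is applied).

0 4 11.000 0.000
1 4 2.438 2.750
2 4 13.793 -0.766
3 4 0.586 3.831
4 4 18.327 -1.769
5 4 -2.928 5.466
6 4 24.884 -3.465
7 4 -9.117 7.954
8 4 34.681 -6.256
9 4 -19.509 11.798
10 4 49.649 -10.776

(exact arithmetic carried between steps; '≈' marks a value shown rounded to 6 d.p. or computed from one; I and e_prev carry over from the previous line; the table rounds u and y to 3 d.p., halves away from zero)
n=0: y=0, sp=4, e=sp−y=4; I=4, D=e−e_prev=4; u=2·4+1/4·4+1/2·4=11; next y=-1/2·0+1/4·11=2.75
n=1: y=2.75, sp=4, e=sp−y=1.25; I=5.25, D=e−e_prev=-2.75; u=2·1.25+1/4·5.25+1/2·(-2.75)=2.4375; next y=-1/2·2.75+1/4·2.4375=-0.765625
n=2: y=-0.765625, sp=4, e=sp−y=4.765625; I=10.015625, D=e−e_prev=3.515625; u=2·4.765625+1/4·10.015625+1/2·3.515625≈13.792969; next y=-1/2·(-0.765625)+1/4·13.792969≈3.831055
n=3: y≈3.831055, sp=4, e=sp−y≈0.168945; I≈10.184570, D=e−e_prev≈-4.596680; u=2·0.168945+1/4·10.184570+1/2·(-4.596680)≈0.585693; next y=-1/2·3.831055+1/4·0.585693≈-1.769104
n=4: y≈-1.769104, sp=4, e=sp−y≈5.769104; I≈15.953674, D=e−e_prev≈5.600159; u=2·5.769104+1/4·15.953674+1/2·5.600159≈18.326706; next y=-1/2·(-1.769104)+1/4·18.326706≈5.466228
n=5: y≈5.466228, sp=4, e=sp−y≈-1.466228; I≈14.487446, D=e−e_prev≈-7.235332; u=2·(-1.466228)+1/4·14.487446+1/2·(-7.235332)≈-2.928262; next y=-1/2·5.466228+1/4·(-2.928262)≈-3.465180
n=6: y≈-3.465180, sp=4, e=sp−y≈7.465180; I≈21.952626, D=e−e_prev≈8.931408; u=2·7.465180+1/4·21.952626+1/2·8.931408≈24.884220; next y=-1/2·(-3.465180)+1/4·24.884220≈7.953645
n=7: y≈7.953645, sp=4, e=sp−y≈-3.953645; I≈17.998981, D=e−e_prev≈-11.418824; u=2·(-3.953645)+1/4·17.998981+1/2·(-11.418824)≈-9.116957; next y=-1/2·7.953645+1/4·(-9.116957)≈-6.256062
n=8: y≈-6.256062, sp=4, e=sp−y≈10.256062; I≈28.255042, D=e−e_prev≈14.209706; u=2·10.256062+1/4·28.255042+1/2·14.209706≈34.680737; next y=-1/2·(-6.256062)+1/4·34.680737≈11.798215
n=9: y≈11.798215, sp=4, e=sp−y≈-7.798215; I≈20.456827, D=e−e_prev≈-18.054277; u=2·(-7.798215)+1/4·20.456827+1/2·(-18.054277)≈-19.509361; next y=-1/2·11.798215+1/4·(-19.509361)≈-10.776448
n=10: y≈-10.776448, sp=4, e=sp−y≈14.776448; I≈35.233275, D=e−e_prev≈22.574663; u=2·14.776448+1/4·35.233275+1/2·22.574663≈49.648546; next y=-1/2·(-10.776448)+1/4·49.648546≈17.800360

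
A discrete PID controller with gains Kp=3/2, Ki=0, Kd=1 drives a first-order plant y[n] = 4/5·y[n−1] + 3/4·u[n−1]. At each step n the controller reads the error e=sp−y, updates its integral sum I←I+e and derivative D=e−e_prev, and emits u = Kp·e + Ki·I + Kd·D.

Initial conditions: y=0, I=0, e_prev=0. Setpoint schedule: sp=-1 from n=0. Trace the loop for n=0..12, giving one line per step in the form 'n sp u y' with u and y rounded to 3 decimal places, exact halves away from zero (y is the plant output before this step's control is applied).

0 -1 -2.500 0.000
1 -1 3.188 -1.875
2 -1 -5.602 0.891
3 -1 8.112 -3.489
4 -1 -13.222 3.293
5 -1 19.998 -7.282
6 -1 -31.714 9.173
7 -1 48.791 -16.447
8 -1 -76.536 23.435
9 -1 118.569 -38.653
10 -1 -185.164 58.004
11 -1 287.678 -92.469
12 -1 -448.426 141.783

(exact arithmetic carried between steps; '≈' marks a value shown rounded to 6 d.p. or computed from one; I and e_prev carry over from the previous line; the table rounds u and y to 3 d.p., halves away from zero)
n=0: y=0, sp=-1, e=sp−y=-1; I=-1, D=e−e_prev=-1; u=3/2·(-1)+0·(-1)+1·(-1)=-2.5; next y=4/5·0+3/4·(-2.5)=-1.875
n=1: y=-1.875, sp=-1, e=sp−y=0.875; I=-0.125, D=e−e_prev=1.875; u=3/2·0.875+0·(-0.125)+1·1.875=3.1875; next y=4/5·(-1.875)+3/4·3.1875=0.890625
n=2: y=0.890625, sp=-1, e=sp−y=-1.890625; I=-2.015625, D=e−e_prev=-2.765625; u=3/2·(-1.890625)+0·(-2.015625)+1·(-2.765625)≈-5.601563; next y=4/5·0.890625+3/4·(-5.601563)≈-3.488672
n=3: y≈-3.488672, sp=-1, e=sp−y≈2.488672; I≈0.473047, D=e−e_prev≈4.379297; u=3/2·2.488672+0·0.473047+1·4.379297≈8.112305; next y=4/5·(-3.488672)+3/4·8.112305≈3.293291
n=4: y≈3.293291, sp=-1, e=sp−y≈-4.293291; I≈-3.820244, D=e−e_prev≈-6.781963; u=3/2·(-4.293291)+0·(-3.820244)+1·(-6.781963)≈-13.221899; next y=4/5·3.293291+3/4·(-13.221899)≈-7.281792
n=5: y≈-7.281792, sp=-1, e=sp−y≈6.281792; I≈2.461548, D=e−e_prev≈10.575083; u=3/2·6.281792+0·2.461548+1·10.575083≈19.997770; next y=4/5·(-7.281792)+3/4·19.997770≈9.172894
n=6: y≈9.172894, sp=-1, e=sp−y≈-10.172894; I≈-7.711347, D=e−e_prev≈-16.454686; u=3/2·(-10.172894)+0·(-7.711347)+1·(-16.454686)≈-31.714028; next y=4/5·9.172894+3/4·(-31.714028)≈-16.447205
n=7: y≈-16.447205, sp=-1, e=sp−y≈15.447205; I≈7.735858, D=e−e_prev≈25.620100; u=3/2·15.447205+0·7.735858+1·25.620100≈48.790908; next y=4/5·(-16.447205)+3/4·48.790908≈23.435416
n=8: y≈23.435416, sp=-1, e=sp−y≈-24.435416; I≈-16.699558, D=e−e_prev≈-39.882622; u=3/2·(-24.435416)+0·(-16.699558)+1·(-39.882622)≈-76.535746; next y=4/5·23.435416+3/4·(-76.535746)≈-38.653477
n=9: y≈-38.653477, sp=-1, e=sp−y≈37.653477; I≈20.953919, D=e−e_prev≈62.088893; u=3/2·37.653477+0·20.953919+1·62.088893≈118.569108; next y=4/5·(-38.653477)+3/4·118.569108≈58.004050
n=10: y≈58.004050, sp=-1, e=sp−y≈-59.004050; I≈-38.050131, D=e−e_prev≈-96.657526; u=3/2·(-59.004050)+0·(-38.050131)+1·(-96.657526)≈-185.163601; next y=4/5·58.004050+3/4·(-185.163601)≈-92.469461
n=11: y≈-92.469461, sp=-1, e=sp−y≈91.469461; I≈53.419330, D=e−e_prev≈150.473511; u=3/2·91.469461+0·53.419330+1·150.473511≈287.677702; next y=4/5·(-92.469461)+3/4·287.677702≈141.782708
n=12: y≈141.782708, sp=-1, e=sp−y≈-142.782708; I≈-89.363378, D=e−e_prev≈-234.252169; u=3/2·(-142.782708)+0·(-89.363378)+1·(-234.252169)≈-448.426231; next y=4/5·141.782708+3/4·(-448.426231)≈-222.893507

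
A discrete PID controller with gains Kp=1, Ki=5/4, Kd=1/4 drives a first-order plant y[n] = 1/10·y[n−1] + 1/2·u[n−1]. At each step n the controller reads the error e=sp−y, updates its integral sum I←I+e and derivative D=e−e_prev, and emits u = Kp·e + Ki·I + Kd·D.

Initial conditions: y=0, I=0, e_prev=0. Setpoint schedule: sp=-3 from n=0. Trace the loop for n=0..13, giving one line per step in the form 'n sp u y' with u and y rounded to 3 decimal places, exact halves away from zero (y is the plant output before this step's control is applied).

(exact arithmetic carried between steps; '≈' marks a value shown rounded to 6 d.p. or computed from one; I and e_prev carry over from the previous line; the table rounds u and y to 3 d.p., halves away from zero)
n=0: y=0, sp=-3, e=sp−y=-3; I=-3, D=e−e_prev=-3; u=1·(-3)+5/4·(-3)+1/4·(-3)=-7.5; next y=1/10·0+1/2·(-7.5)=-3.75
n=1: y=-3.75, sp=-3, e=sp−y=0.75; I=-2.25, D=e−e_prev=3.75; u=1·0.75+5/4·(-2.25)+1/4·3.75=-1.125; next y=1/10·(-3.75)+1/2·(-1.125)=-0.9375
n=2: y=-0.9375, sp=-3, e=sp−y=-2.0625; I=-4.3125, D=e−e_prev=-2.8125; u=1·(-2.0625)+5/4·(-4.3125)+1/4·(-2.8125)=-8.15625; next y=1/10·(-0.9375)+1/2·(-8.15625)=-4.171875
n=3: y=-4.171875, sp=-3, e=sp−y=1.171875; I=-3.140625, D=e−e_prev=3.234375; u=1·1.171875+5/4·(-3.140625)+1/4·3.234375≈-1.945313; next y=1/10·(-4.171875)+1/2·(-1.945313)≈-1.389844
n=4: y≈-1.389844, sp=-3, e=sp−y≈-1.610156; I≈-4.750781, D=e−e_prev≈-2.782031; u=1·(-1.610156)+5/4·(-4.750781)+1/4·(-2.782031)≈-8.244141; next y=1/10·(-1.389844)+1/2·(-8.244141)≈-4.261055
n=5: y≈-4.261055, sp=-3, e=sp−y≈1.261055; I≈-3.489727, D=e−e_prev≈2.871211; u=1·1.261055+5/4·(-3.489727)+1/4·2.871211≈-2.383301; next y=1/10·(-4.261055)+1/2·(-2.383301)≈-1.617756
n=6: y≈-1.617756, sp=-3, e=sp−y≈-1.382244; I≈-4.871971, D=e−e_prev≈-2.643299; u=1·(-1.382244)+5/4·(-4.871971)+1/4·(-2.643299)≈-8.133032; next y=1/10·(-1.617756)+1/2·(-8.133032)≈-4.228292
n=7: y≈-4.228292, sp=-3, e=sp−y≈1.228292; I≈-3.643679, D=e−e_prev≈2.610536; u=1·1.228292+5/4·(-3.643679)+1/4·2.610536≈-2.673673; next y=1/10·(-4.228292)+1/2·(-2.673673)≈-1.759666
n=8: y≈-1.759666, sp=-3, e=sp−y≈-1.240334; I≈-4.884013, D=e−e_prev≈-2.468626; u=1·(-1.240334)+5/4·(-4.884013)+1/4·(-2.468626)≈-7.962507; next y=1/10·(-1.759666)+1/2·(-7.962507)≈-4.157220
n=9: y≈-4.157220, sp=-3, e=sp−y≈1.157220; I≈-3.726793, D=e−e_prev≈2.397555; u=1·1.157220+5/4·(-3.726793)+1/4·2.397555≈-2.901882; next y=1/10·(-4.157220)+1/2·(-2.901882)≈-1.866663
n=10: y≈-1.866663, sp=-3, e=sp−y≈-1.133337; I≈-4.860130, D=e−e_prev≈-2.290557; u=1·(-1.133337)+5/4·(-4.860130)+1/4·(-2.290557)≈-7.781138; next y=1/10·(-1.866663)+1/2·(-7.781138)≈-4.077235
n=11: y≈-4.077235, sp=-3, e=sp−y≈1.077235; I≈-3.782894, D=e−e_prev≈2.210572; u=1·1.077235+5/4·(-3.782894)+1/4·2.210572≈-3.098739; next y=1/10·(-4.077235)+1/2·(-3.098739)≈-1.957093
n=12: y≈-1.957093, sp=-3, e=sp−y≈-1.042907; I≈-4.825801, D=e−e_prev≈-2.120142; u=1·(-1.042907)+5/4·(-4.825801)+1/4·(-2.120142)≈-7.605194; next y=1/10·(-1.957093)+1/2·(-7.605194)≈-3.998306
n=13: y≈-3.998306, sp=-3, e=sp−y≈0.998306; I≈-3.827495, D=e−e_prev≈2.041213; u=1·0.998306+5/4·(-3.827495)+1/4·2.041213≈-3.275759; next y=1/10·(-3.998306)+1/2·(-3.275759)≈-2.037710

0 -3 -7.500 0.000
1 -3 -1.125 -3.750
2 -3 -8.156 -0.938
3 -3 -1.945 -4.172
4 -3 -8.244 -1.390
5 -3 -2.383 -4.261
6 -3 -8.133 -1.618
7 -3 -2.674 -4.228
8 -3 -7.963 -1.760
9 -3 -2.902 -4.157
10 -3 -7.781 -1.867
11 -3 -3.099 -4.077
12 -3 -7.605 -1.957
13 -3 -3.276 -3.998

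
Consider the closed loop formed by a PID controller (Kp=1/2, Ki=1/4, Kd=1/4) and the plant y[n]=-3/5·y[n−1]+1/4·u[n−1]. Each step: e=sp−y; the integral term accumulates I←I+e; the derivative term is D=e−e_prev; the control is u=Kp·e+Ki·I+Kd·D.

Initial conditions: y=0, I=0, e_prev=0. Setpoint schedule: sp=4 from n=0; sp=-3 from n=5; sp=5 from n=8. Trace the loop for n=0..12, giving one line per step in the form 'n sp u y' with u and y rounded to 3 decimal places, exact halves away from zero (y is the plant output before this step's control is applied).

(exact arithmetic carried between steps; '≈' marks a value shown rounded to 6 d.p. or computed from one; I and e_prev carry over from the previous line; the table rounds u and y to 3 d.p., halves away from zero)
n=0: y=0, sp=4, e=sp−y=4; I=4, D=e−e_prev=4; u=1/2·4+1/4·4+1/4·4=4; next y=-3/5·0+1/4·4=1
n=1: y=1, sp=4, e=sp−y=3; I=7, D=e−e_prev=-1; u=1/2·3+1/4·7+1/4·(-1)=3; next y=-3/5·1+1/4·3=0.15
n=2: y=0.15, sp=4, e=sp−y=3.85; I=10.85, D=e−e_prev=0.85; u=1/2·3.85+1/4·10.85+1/4·0.85=4.85; next y=-3/5·0.15+1/4·4.85=1.1225
n=3: y=1.1225, sp=4, e=sp−y=2.8775; I=13.7275, D=e−e_prev=-0.9725; u=1/2·2.8775+1/4·13.7275+1/4·(-0.9725)=4.6275; next y=-3/5·1.1225+1/4·4.6275=0.483375
n=4: y=0.483375, sp=4, e=sp−y=3.516625; I=17.244125, D=e−e_prev=0.639125; u=1/2·3.516625+1/4·17.244125+1/4·0.639125=6.229125; next y=-3/5·0.483375+1/4·6.229125≈1.267256
n=5: y≈1.267256, sp=-3, e=sp−y≈-4.267256; I≈12.976869, D=e−e_prev≈-7.783881; u=1/2·(-4.267256)+1/4·12.976869+1/4·(-7.783881)≈-0.835381; next y=-3/5·1.267256+1/4·(-0.835381)≈-0.969199
n=6: y≈-0.969199, sp=-3, e=sp−y≈-2.030801; I≈10.946068, D=e−e_prev≈2.236455; u=1/2·(-2.030801)+1/4·10.946068+1/4·2.236455≈2.280230; next y=-3/5·(-0.969199)+1/4·2.280230≈1.151577
n=7: y≈1.151577, sp=-3, e=sp−y≈-4.151577; I≈6.794491, D=e−e_prev≈-2.120776; u=1/2·(-4.151577)+1/4·6.794491+1/4·(-2.120776)≈-0.907360; next y=-3/5·1.151577+1/4·(-0.907360)≈-0.917786
n=8: y≈-0.917786, sp=5, e=sp−y≈5.917786; I≈12.712277, D=e−e_prev≈10.069363; u=1/2·5.917786+1/4·12.712277+1/4·10.069363≈8.654303; next y=-3/5·(-0.917786)+1/4·8.654303≈2.714247
n=9: y≈2.714247, sp=5, e=sp−y≈2.285753; I≈14.998029, D=e−e_prev≈-3.632034; u=1/2·2.285753+1/4·14.998029+1/4·(-3.632034)≈3.984375; next y=-3/5·2.714247+1/4·3.984375≈-0.632455
n=10: y≈-0.632455, sp=5, e=sp−y≈5.632455; I≈20.630484, D=e−e_prev≈3.346702; u=1/2·5.632455+1/4·20.630484+1/4·3.346702≈8.810524; next y=-3/5·(-0.632455)+1/4·8.810524≈2.582104
n=11: y≈2.582104, sp=5, e=sp−y≈2.417896; I≈23.048380, D=e−e_prev≈-3.214558; u=1/2·2.417896+1/4·23.048380+1/4·(-3.214558)≈6.167404; next y=-3/5·2.582104+1/4·6.167404≈-0.007411
n=12: y≈-0.007411, sp=5, e=sp−y≈5.007411; I≈28.055792, D=e−e_prev≈2.589515; u=1/2·5.007411+1/4·28.055792+1/4·2.589515≈10.165032; next y=-3/5·(-0.007411)+1/4·10.165032≈2.545705

0 4 4.000 0.000
1 4 3.000 1.000
2 4 4.850 0.150
3 4 4.628 1.123
4 4 6.229 0.483
5 -3 -0.835 1.267
6 -3 2.280 -0.969
7 -3 -0.907 1.152
8 5 8.654 -0.918
9 5 3.984 2.714
10 5 8.811 -0.632
11 5 6.167 2.582
12 5 10.165 -0.007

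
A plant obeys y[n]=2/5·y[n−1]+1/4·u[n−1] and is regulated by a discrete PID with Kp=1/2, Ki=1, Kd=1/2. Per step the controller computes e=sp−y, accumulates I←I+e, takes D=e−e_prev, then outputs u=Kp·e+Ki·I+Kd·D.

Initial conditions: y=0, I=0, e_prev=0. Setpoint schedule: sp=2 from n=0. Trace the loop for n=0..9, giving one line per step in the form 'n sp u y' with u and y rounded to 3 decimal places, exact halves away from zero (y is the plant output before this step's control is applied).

(exact arithmetic carried between steps; '≈' marks a value shown rounded to 6 d.p. or computed from one; I and e_prev carry over from the previous line; the table rounds u and y to 3 d.p., halves away from zero)
n=0: y=0, sp=2, e=sp−y=2; I=2, D=e−e_prev=2; u=1/2·2+1·2+1/2·2=4; next y=2/5·0+1/4·4=1
n=1: y=1, sp=2, e=sp−y=1; I=3, D=e−e_prev=-1; u=1/2·1+1·3+1/2·(-1)=3; next y=2/5·1+1/4·3=1.15
n=2: y=1.15, sp=2, e=sp−y=0.85; I=3.85, D=e−e_prev=-0.15; u=1/2·0.85+1·3.85+1/2·(-0.15)=4.2; next y=2/5·1.15+1/4·4.2=1.51
n=3: y=1.51, sp=2, e=sp−y=0.49; I=4.34, D=e−e_prev=-0.36; u=1/2·0.49+1·4.34+1/2·(-0.36)=4.405; next y=2/5·1.51+1/4·4.405=1.70525
n=4: y=1.70525, sp=2, e=sp−y=0.29475; I=4.63475, D=e−e_prev=-0.19525; u=1/2·0.29475+1·4.63475+1/2·(-0.19525)=4.6845; next y=2/5·1.70525+1/4·4.6845=1.853225
n=5: y=1.853225, sp=2, e=sp−y=0.146775; I=4.781525, D=e−e_prev=-0.147975; u=1/2·0.146775+1·4.781525+1/2·(-0.147975)=4.780925; next y=2/5·1.853225+1/4·4.780925≈1.936521
n=6: y≈1.936521, sp=2, e=sp−y≈0.063479; I≈4.845004, D=e−e_prev≈-0.083296; u=1/2·0.063479+1·4.845004+1/2·(-0.083296)≈4.835095; next y=2/5·1.936521+1/4·4.835095≈1.983382
n=7: y≈1.983382, sp=2, e=sp−y≈0.016618; I≈4.861622, D=e−e_prev≈-0.046861; u=1/2·0.016618+1·4.861622+1/2·(-0.046861)≈4.846500; next y=2/5·1.983382+1/4·4.846500≈2.004978
n=8: y≈2.004978, sp=2, e=sp−y≈-0.004978; I≈4.856644, D=e−e_prev≈-0.021596; u=1/2·(-0.004978)+1·4.856644+1/2·(-0.021596)≈4.843357; next y=2/5·2.004978+1/4·4.843357≈2.012830
n=9: y≈2.012830, sp=2, e=sp−y≈-0.012830; I≈4.843813, D=e−e_prev≈-0.007853; u=1/2·(-0.012830)+1·4.843813+1/2·(-0.007853)≈4.833472; next y=2/5·2.012830+1/4·4.833472≈2.013500

0 2 4.000 0.000
1 2 3.000 1.000
2 2 4.200 1.150
3 2 4.405 1.510
4 2 4.685 1.705
5 2 4.781 1.853
6 2 4.835 1.937
7 2 4.846 1.983
8 2 4.843 2.005
9 2 4.833 2.013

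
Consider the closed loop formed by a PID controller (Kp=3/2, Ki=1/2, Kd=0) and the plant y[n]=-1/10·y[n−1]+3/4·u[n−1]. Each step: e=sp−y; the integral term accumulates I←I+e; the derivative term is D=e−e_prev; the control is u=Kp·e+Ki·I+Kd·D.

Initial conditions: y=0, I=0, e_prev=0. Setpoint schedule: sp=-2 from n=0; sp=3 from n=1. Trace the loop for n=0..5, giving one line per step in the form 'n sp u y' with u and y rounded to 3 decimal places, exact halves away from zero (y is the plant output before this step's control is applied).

0 -2 -4.000 0.000
1 3 11.000 -3.000
2 3 -9.100 8.550
3 3 20.585 -7.680
4 3 -21.849 16.207
5 3 39.976 -18.007

(exact arithmetic carried between steps; '≈' marks a value shown rounded to 6 d.p. or computed from one; I and e_prev carry over from the previous line; the table rounds u and y to 3 d.p., halves away from zero)
n=0: y=0, sp=-2, e=sp−y=-2; I=-2, D=e−e_prev=-2; u=3/2·(-2)+1/2·(-2)+0·(-2)=-4; next y=-1/10·0+3/4·(-4)=-3
n=1: y=-3, sp=3, e=sp−y=6; I=4, D=e−e_prev=8; u=3/2·6+1/2·4+0·8=11; next y=-1/10·(-3)+3/4·11=8.55
n=2: y=8.55, sp=3, e=sp−y=-5.55; I=-1.55, D=e−e_prev=-11.55; u=3/2·(-5.55)+1/2·(-1.55)+0·(-11.55)=-9.1; next y=-1/10·8.55+3/4·(-9.1)=-7.68
n=3: y=-7.68, sp=3, e=sp−y=10.68; I=9.13, D=e−e_prev=16.23; u=3/2·10.68+1/2·9.13+0·16.23=20.585; next y=-1/10·(-7.68)+3/4·20.585=16.20675
n=4: y=16.20675, sp=3, e=sp−y=-13.20675; I=-4.07675, D=e−e_prev=-23.88675; u=3/2·(-13.20675)+1/2·(-4.07675)+0·(-23.88675)=-21.8485; next y=-1/10·16.20675+3/4·(-21.8485)=-18.00705
n=5: y=-18.00705, sp=3, e=sp−y=21.00705; I=16.9303, D=e−e_prev=34.2138; u=3/2·21.00705+1/2·16.9303+0·34.2138=39.975725; next y=-1/10·(-18.00705)+3/4·39.975725≈31.782499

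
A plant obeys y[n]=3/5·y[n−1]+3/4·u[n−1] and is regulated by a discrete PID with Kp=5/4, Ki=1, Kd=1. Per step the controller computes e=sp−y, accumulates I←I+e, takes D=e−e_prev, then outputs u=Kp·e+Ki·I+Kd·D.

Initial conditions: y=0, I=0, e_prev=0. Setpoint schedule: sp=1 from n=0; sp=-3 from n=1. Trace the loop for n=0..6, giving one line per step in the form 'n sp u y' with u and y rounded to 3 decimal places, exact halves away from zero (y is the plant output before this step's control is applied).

(exact arithmetic carried between steps; '≈' marks a value shown rounded to 6 d.p. or computed from one; I and e_prev carry over from the previous line; the table rounds u and y to 3 d.p., halves away from zero)
n=0: y=0, sp=1, e=sp−y=1; I=1, D=e−e_prev=1; u=5/4·1+1·1+1·1=3.25; next y=3/5·0+3/4·3.25=2.4375
n=1: y=2.4375, sp=-3, e=sp−y=-5.4375; I=-4.4375, D=e−e_prev=-6.4375; u=5/4·(-5.4375)+1·(-4.4375)+1·(-6.4375)=-17.671875; next y=3/5·2.4375+3/4·(-17.671875)≈-11.791406
n=2: y≈-11.791406, sp=-3, e=sp−y≈8.791406; I≈4.353906, D=e−e_prev≈14.228906; u=5/4·8.791406+1·4.353906+1·14.228906≈29.572070; next y=3/5·(-11.791406)+3/4·29.572070≈15.104209
n=3: y≈15.104209, sp=-3, e=sp−y≈-18.104209; I≈-13.750303, D=e−e_prev≈-26.895615; u=5/4·(-18.104209)+1·(-13.750303)+1·(-26.895615)≈-63.276179; next y=3/5·15.104209+3/4·(-63.276179)≈-38.394609
n=4: y≈-38.394609, sp=-3, e=sp−y≈35.394609; I≈21.644306, D=e−e_prev≈53.498818; u=5/4·35.394609+1·21.644306+1·53.498818≈119.386386; next y=3/5·(-38.394609)+3/4·119.386386≈66.503024
n=5: y≈66.503024, sp=-3, e=sp−y≈-69.503024; I≈-47.858717, D=e−e_prev≈-104.897633; u=5/4·(-69.503024)+1·(-47.858717)+1·(-104.897633)≈-239.635130; next y=3/5·66.503024+3/4·(-239.635130)≈-139.824533
n=6: y≈-139.824533, sp=-3, e=sp−y≈136.824533; I≈88.965816, D=e−e_prev≈206.327557; u=5/4·136.824533+1·88.965816+1·206.327557≈466.324039; next y=3/5·(-139.824533)+3/4·466.324039≈265.848309

0 1 3.250 0.000
1 -3 -17.672 2.438
2 -3 29.572 -11.791
3 -3 -63.276 15.104
4 -3 119.386 -38.395
5 -3 -239.635 66.503
6 -3 466.324 -139.825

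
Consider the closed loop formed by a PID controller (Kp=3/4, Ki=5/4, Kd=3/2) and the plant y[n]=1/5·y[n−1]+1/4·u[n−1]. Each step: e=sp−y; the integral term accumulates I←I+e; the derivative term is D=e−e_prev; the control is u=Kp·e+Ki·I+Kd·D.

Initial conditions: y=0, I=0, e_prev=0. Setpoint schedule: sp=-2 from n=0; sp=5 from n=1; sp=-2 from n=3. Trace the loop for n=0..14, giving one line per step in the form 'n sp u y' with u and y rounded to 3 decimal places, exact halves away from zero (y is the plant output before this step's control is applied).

(exact arithmetic carried between steps; '≈' marks a value shown rounded to 6 d.p. or computed from one; I and e_prev carry over from the previous line; the table rounds u and y to 3 d.p., halves away from zero)
n=0: y=0, sp=-2, e=sp−y=-2; I=-2, D=e−e_prev=-2; u=3/4·(-2)+5/4·(-2)+3/2·(-2)=-7; next y=1/5·0+1/4·(-7)=-1.75
n=1: y=-1.75, sp=5, e=sp−y=6.75; I=4.75, D=e−e_prev=8.75; u=3/4·6.75+5/4·4.75+3/2·8.75=24.125; next y=1/5·(-1.75)+1/4·24.125=5.68125
n=2: y=5.68125, sp=5, e=sp−y=-0.68125; I=4.06875, D=e−e_prev=-7.43125; u=3/4·(-0.68125)+5/4·4.06875+3/2·(-7.43125)=-6.571875; next y=1/5·5.68125+1/4·(-6.571875)≈-0.506719
n=3: y≈-0.506719, sp=-2, e=sp−y≈-1.493281; I≈2.575469, D=e−e_prev≈-0.812031; u=3/4·(-1.493281)+5/4·2.575469+3/2·(-0.812031)≈0.881328; next y=1/5·(-0.506719)+1/4·0.881328≈0.118988
n=4: y≈0.118988, sp=-2, e=sp−y≈-2.118988; I≈0.456480, D=e−e_prev≈-0.625707; u=3/4·(-2.118988)+5/4·0.456480+3/2·(-0.625707)≈-1.957201; next y=1/5·0.118988+1/4·(-1.957201)≈-0.465503
n=5: y≈-0.465503, sp=-2, e=sp−y≈-1.534497; I≈-1.078017, D=e−e_prev≈0.584491; u=3/4·(-1.534497)+5/4·(-1.078017)+3/2·0.584491≈-1.621658; next y=1/5·(-0.465503)+1/4·(-1.621658)≈-0.498515
n=6: y≈-0.498515, sp=-2, e=sp−y≈-1.501485; I≈-2.579502, D=e−e_prev≈0.033012; u=3/4·(-1.501485)+5/4·(-2.579502)+3/2·0.033012≈-4.300973; next y=1/5·(-0.498515)+1/4·(-4.300973)≈-1.174946
n=7: y≈-1.174946, sp=-2, e=sp−y≈-0.825054; I≈-3.404556, D=e−e_prev≈0.676431; u=3/4·(-0.825054)+5/4·(-3.404556)+3/2·0.676431≈-3.859838; next y=1/5·(-1.174946)+1/4·(-3.859838)≈-1.199949
n=8: y≈-1.199949, sp=-2, e=sp−y≈-0.800051; I≈-4.204607, D=e−e_prev≈0.025003; u=3/4·(-0.800051)+5/4·(-4.204607)+3/2·0.025003≈-5.818293; next y=1/5·(-1.199949)+1/4·(-5.818293)≈-1.694563
n=9: y≈-1.694563, sp=-2, e=sp−y≈-0.305437; I≈-4.510044, D=e−e_prev≈0.494614; u=3/4·(-0.305437)+5/4·(-4.510044)+3/2·0.494614≈-5.124711; next y=1/5·(-1.694563)+1/4·(-5.124711)≈-1.620090
n=10: y≈-1.620090, sp=-2, e=sp−y≈-0.379910; I≈-4.889953, D=e−e_prev≈-0.074473; u=3/4·(-0.379910)+5/4·(-4.889953)+3/2·(-0.074473)≈-6.509083; next y=1/5·(-1.620090)+1/4·(-6.509083)≈-1.951289
n=11: y≈-1.951289, sp=-2, e=sp−y≈-0.048711; I≈-4.938665, D=e−e_prev≈0.331198; u=3/4·(-0.048711)+5/4·(-4.938665)+3/2·0.331198≈-5.713067; next y=1/5·(-1.951289)+1/4·(-5.713067)≈-1.818524
n=12: y≈-1.818524, sp=-2, e=sp−y≈-0.181476; I≈-5.120140, D=e−e_prev≈-0.132764; u=3/4·(-0.181476)+5/4·(-5.120140)+3/2·(-0.132764)≈-6.735429; next y=1/5·(-1.818524)+1/4·(-6.735429)≈-2.047562
n=13: y≈-2.047562, sp=-2, e=sp−y≈0.047562; I≈-5.072578, D=e−e_prev≈0.229038; u=3/4·0.047562+5/4·(-5.072578)+3/2·0.229038≈-5.961495; next y=1/5·(-2.047562)+1/4·(-5.961495)≈-1.899886
n=14: y≈-1.899886, sp=-2, e=sp−y≈-0.100114; I≈-5.172692, D=e−e_prev≈-0.147676; u=3/4·(-0.100114)+5/4·(-5.172692)+3/2·(-0.147676)≈-6.762464; next y=1/5·(-1.899886)+1/4·(-6.762464)≈-2.070593

0 -2 -7.000 0.000
1 5 24.125 -1.750
2 5 -6.572 5.681
3 -2 0.881 -0.507
4 -2 -1.957 0.119
5 -2 -1.622 -0.466
6 -2 -4.301 -0.499
7 -2 -3.860 -1.175
8 -2 -5.818 -1.200
9 -2 -5.125 -1.695
10 -2 -6.509 -1.620
11 -2 -5.713 -1.951
12 -2 -6.735 -1.819
13 -2 -5.961 -2.048
14 -2 -6.762 -1.900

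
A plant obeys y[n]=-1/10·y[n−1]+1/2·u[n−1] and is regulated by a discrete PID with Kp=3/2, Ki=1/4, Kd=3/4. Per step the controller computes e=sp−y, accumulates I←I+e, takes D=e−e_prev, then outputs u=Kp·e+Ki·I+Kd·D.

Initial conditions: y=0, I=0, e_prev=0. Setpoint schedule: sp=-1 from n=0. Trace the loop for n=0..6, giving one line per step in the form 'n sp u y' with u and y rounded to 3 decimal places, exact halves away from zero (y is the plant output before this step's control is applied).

(exact arithmetic carried between steps; '≈' marks a value shown rounded to 6 d.p. or computed from one; I and e_prev carry over from the previous line; the table rounds u and y to 3 d.p., halves away from zero)
n=0: y=0, sp=-1, e=sp−y=-1; I=-1, D=e−e_prev=-1; u=3/2·(-1)+1/4·(-1)+3/4·(-1)=-2.5; next y=-1/10·0+1/2·(-2.5)=-1.25
n=1: y=-1.25, sp=-1, e=sp−y=0.25; I=-0.75, D=e−e_prev=1.25; u=3/2·0.25+1/4·(-0.75)+3/4·1.25=1.125; next y=-1/10·(-1.25)+1/2·1.125=0.6875
n=2: y=0.6875, sp=-1, e=sp−y=-1.6875; I=-2.4375, D=e−e_prev=-1.9375; u=3/2·(-1.6875)+1/4·(-2.4375)+3/4·(-1.9375)=-4.59375; next y=-1/10·0.6875+1/2·(-4.59375)=-2.365625
n=3: y=-2.365625, sp=-1, e=sp−y=1.365625; I=-1.071875, D=e−e_prev=3.053125; u=3/2·1.365625+1/4·(-1.071875)+3/4·3.053125≈4.070313; next y=-1/10·(-2.365625)+1/2·4.070313≈2.271719
n=4: y≈2.271719, sp=-1, e=sp−y≈-3.271719; I≈-4.343594, D=e−e_prev≈-4.637344; u=3/2·(-3.271719)+1/4·(-4.343594)+3/4·(-4.637344)≈-9.471484; next y=-1/10·2.271719+1/2·(-9.471484)≈-4.962914
n=5: y≈-4.962914, sp=-1, e=sp−y≈3.962914; I≈-0.380680, D=e−e_prev≈7.234633; u=3/2·3.962914+1/4·(-0.380680)+3/4·7.234633≈11.275176; next y=-1/10·(-4.962914)+1/2·11.275176≈6.133879
n=6: y≈6.133879, sp=-1, e=sp−y≈-7.133879; I≈-7.514559, D=e−e_prev≈-11.096793; u=3/2·(-7.133879)+1/4·(-7.514559)+3/4·(-11.096793)≈-20.902054; next y=-1/10·6.133879+1/2·(-20.902054)≈-11.064415

0 -1 -2.500 0.000
1 -1 1.125 -1.250
2 -1 -4.594 0.688
3 -1 4.070 -2.366
4 -1 -9.471 2.272
5 -1 11.275 -4.963
6 -1 -20.902 6.134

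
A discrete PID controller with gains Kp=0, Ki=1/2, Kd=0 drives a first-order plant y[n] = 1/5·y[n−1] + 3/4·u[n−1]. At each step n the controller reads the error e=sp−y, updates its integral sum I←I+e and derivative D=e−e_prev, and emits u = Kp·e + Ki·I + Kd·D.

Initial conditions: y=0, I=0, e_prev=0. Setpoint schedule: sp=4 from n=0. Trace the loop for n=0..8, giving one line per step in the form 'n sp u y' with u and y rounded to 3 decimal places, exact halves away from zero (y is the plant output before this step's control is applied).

0 4 2.000 0.000
1 4 3.250 1.500
2 4 3.881 2.738
3 4 4.152 3.458
4 4 4.249 3.806
5 4 4.275 3.948
6 4 4.277 3.996
7 4 4.274 4.007
8 4 4.270 4.007

(exact arithmetic carried between steps; '≈' marks a value shown rounded to 6 d.p. or computed from one; I and e_prev carry over from the previous line; the table rounds u and y to 3 d.p., halves away from zero)
n=0: y=0, sp=4, e=sp−y=4; I=4, D=e−e_prev=4; u=0·4+1/2·4+0·4=2; next y=1/5·0+3/4·2=1.5
n=1: y=1.5, sp=4, e=sp−y=2.5; I=6.5, D=e−e_prev=-1.5; u=0·2.5+1/2·6.5+0·(-1.5)=3.25; next y=1/5·1.5+3/4·3.25=2.7375
n=2: y=2.7375, sp=4, e=sp−y=1.2625; I=7.7625, D=e−e_prev=-1.2375; u=0·1.2625+1/2·7.7625+0·(-1.2375)=3.88125; next y=1/5·2.7375+3/4·3.88125≈3.458438
n=3: y≈3.458438, sp=4, e=sp−y≈0.541563; I≈8.304063, D=e−e_prev≈-0.720938; u=0·0.541563+1/2·8.304063+0·(-0.720938)≈4.152031; next y=1/5·3.458438+3/4·4.152031≈3.805711
n=4: y≈3.805711, sp=4, e=sp−y≈0.194289; I≈8.498352, D=e−e_prev≈-0.347273; u=0·0.194289+1/2·8.498352+0·(-0.347273)≈4.249176; next y=1/5·3.805711+3/4·4.249176≈3.948024
n=5: y≈3.948024, sp=4, e=sp−y≈0.051976; I≈8.550328, D=e−e_prev≈-0.142313; u=0·0.051976+1/2·8.550328+0·(-0.142313)≈4.275164; next y=1/5·3.948024+3/4·4.275164≈3.995978
n=6: y≈3.995978, sp=4, e=sp−y≈0.004022; I≈8.554350, D=e−e_prev≈-0.047954; u=0·0.004022+1/2·8.554350+0·(-0.047954)≈4.277175; next y=1/5·3.995978+3/4·4.277175≈4.007077
n=7: y≈4.007077, sp=4, e=sp−y≈-0.007077; I≈8.547273, D=e−e_prev≈-0.011099; u=0·(-0.007077)+1/2·8.547273+0·(-0.011099)≈4.273637; next y=1/5·4.007077+3/4·4.273637≈4.006643
n=8: y≈4.006643, sp=4, e=sp−y≈-0.006643; I≈8.540630, D=e−e_prev≈0.000434; u=0·(-0.006643)+1/2·8.540630+0·0.000434≈4.270315; next y=1/5·4.006643+3/4·4.270315≈4.004065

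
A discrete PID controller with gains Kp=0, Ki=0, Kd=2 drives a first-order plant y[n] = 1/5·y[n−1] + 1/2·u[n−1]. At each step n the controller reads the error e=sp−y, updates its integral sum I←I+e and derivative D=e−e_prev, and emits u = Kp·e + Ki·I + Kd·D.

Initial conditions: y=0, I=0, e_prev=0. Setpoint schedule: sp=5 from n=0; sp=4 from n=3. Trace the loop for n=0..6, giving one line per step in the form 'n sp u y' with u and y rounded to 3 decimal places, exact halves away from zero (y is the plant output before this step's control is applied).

0 5 10.000 0.000
1 5 -10.000 5.000
2 5 18.000 -4.000
3 4 -26.400 8.200
4 4 39.520 -11.560
5 4 -58.016 17.448
6 4 85.933 -25.518

(exact arithmetic carried between steps; '≈' marks a value shown rounded to 6 d.p. or computed from one; I and e_prev carry over from the previous line; the table rounds u and y to 3 d.p., halves away from zero)
n=0: y=0, sp=5, e=sp−y=5; I=5, D=e−e_prev=5; u=0·5+0·5+2·5=10; next y=1/5·0+1/2·10=5
n=1: y=5, sp=5, e=sp−y=0; I=5, D=e−e_prev=-5; u=0·0+0·5+2·(-5)=-10; next y=1/5·5+1/2·(-10)=-4
n=2: y=-4, sp=5, e=sp−y=9; I=14, D=e−e_prev=9; u=0·9+0·14+2·9=18; next y=1/5·(-4)+1/2·18=8.2
n=3: y=8.2, sp=4, e=sp−y=-4.2; I=9.8, D=e−e_prev=-13.2; u=0·(-4.2)+0·9.8+2·(-13.2)=-26.4; next y=1/5·8.2+1/2·(-26.4)=-11.56
n=4: y=-11.56, sp=4, e=sp−y=15.56; I=25.36, D=e−e_prev=19.76; u=0·15.56+0·25.36+2·19.76=39.52; next y=1/5·(-11.56)+1/2·39.52=17.448
n=5: y=17.448, sp=4, e=sp−y=-13.448; I=11.912, D=e−e_prev=-29.008; u=0·(-13.448)+0·11.912+2·(-29.008)=-58.016; next y=1/5·17.448+1/2·(-58.016)=-25.5184
n=6: y=-25.5184, sp=4, e=sp−y=29.5184; I=41.4304, D=e−e_prev=42.9664; u=0·29.5184+0·41.4304+2·42.9664=85.9328; next y=1/5·(-25.5184)+1/2·85.9328=37.86272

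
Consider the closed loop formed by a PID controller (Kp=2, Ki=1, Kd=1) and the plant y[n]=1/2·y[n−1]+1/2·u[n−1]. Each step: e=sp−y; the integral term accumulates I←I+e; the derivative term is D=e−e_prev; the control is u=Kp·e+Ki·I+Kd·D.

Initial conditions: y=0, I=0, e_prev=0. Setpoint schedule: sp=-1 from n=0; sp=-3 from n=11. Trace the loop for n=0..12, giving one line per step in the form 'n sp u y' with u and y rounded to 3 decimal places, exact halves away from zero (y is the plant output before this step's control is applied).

(exact arithmetic carried between steps; '≈' marks a value shown rounded to 6 d.p. or computed from one; I and e_prev carry over from the previous line; the table rounds u and y to 3 d.p., halves away from zero)
n=0: y=0, sp=-1, e=sp−y=-1; I=-1, D=e−e_prev=-1; u=2·(-1)+1·(-1)+1·(-1)=-4; next y=1/2·0+1/2·(-4)=-2
n=1: y=-2, sp=-1, e=sp−y=1; I=0, D=e−e_prev=2; u=2·1+1·0+1·2=4; next y=1/2·(-2)+1/2·4=1
n=2: y=1, sp=-1, e=sp−y=-2; I=-2, D=e−e_prev=-3; u=2·(-2)+1·(-2)+1·(-3)=-9; next y=1/2·1+1/2·(-9)=-4
n=3: y=-4, sp=-1, e=sp−y=3; I=1, D=e−e_prev=5; u=2·3+1·1+1·5=12; next y=1/2·(-4)+1/2·12=4
n=4: y=4, sp=-1, e=sp−y=-5; I=-4, D=e−e_prev=-8; u=2·(-5)+1·(-4)+1·(-8)=-22; next y=1/2·4+1/2·(-22)=-9
n=5: y=-9, sp=-1, e=sp−y=8; I=4, D=e−e_prev=13; u=2·8+1·4+1·13=33; next y=1/2·(-9)+1/2·33=12
n=6: y=12, sp=-1, e=sp−y=-13; I=-9, D=e−e_prev=-21; u=2·(-13)+1·(-9)+1·(-21)=-56; next y=1/2·12+1/2·(-56)=-22
n=7: y=-22, sp=-1, e=sp−y=21; I=12, D=e−e_prev=34; u=2·21+1·12+1·34=88; next y=1/2·(-22)+1/2·88=33
n=8: y=33, sp=-1, e=sp−y=-34; I=-22, D=e−e_prev=-55; u=2·(-34)+1·(-22)+1·(-55)=-145; next y=1/2·33+1/2·(-145)=-56
n=9: y=-56, sp=-1, e=sp−y=55; I=33, D=e−e_prev=89; u=2·55+1·33+1·89=232; next y=1/2·(-56)+1/2·232=88
n=10: y=88, sp=-1, e=sp−y=-89; I=-56, D=e−e_prev=-144; u=2·(-89)+1·(-56)+1·(-144)=-378; next y=1/2·88+1/2·(-378)=-145
n=11: y=-145, sp=-3, e=sp−y=142; I=86, D=e−e_prev=231; u=2·142+1·86+1·231=601; next y=1/2·(-145)+1/2·601=228
n=12: y=228, sp=-3, e=sp−y=-231; I=-145, D=e−e_prev=-373; u=2·(-231)+1·(-145)+1·(-373)=-980; next y=1/2·228+1/2·(-980)=-376

0 -1 -4.000 0.000
1 -1 4.000 -2.000
2 -1 -9.000 1.000
3 -1 12.000 -4.000
4 -1 -22.000 4.000
5 -1 33.000 -9.000
6 -1 -56.000 12.000
7 -1 88.000 -22.000
8 -1 -145.000 33.000
9 -1 232.000 -56.000
10 -1 -378.000 88.000
11 -3 601.000 -145.000
12 -3 -980.000 228.000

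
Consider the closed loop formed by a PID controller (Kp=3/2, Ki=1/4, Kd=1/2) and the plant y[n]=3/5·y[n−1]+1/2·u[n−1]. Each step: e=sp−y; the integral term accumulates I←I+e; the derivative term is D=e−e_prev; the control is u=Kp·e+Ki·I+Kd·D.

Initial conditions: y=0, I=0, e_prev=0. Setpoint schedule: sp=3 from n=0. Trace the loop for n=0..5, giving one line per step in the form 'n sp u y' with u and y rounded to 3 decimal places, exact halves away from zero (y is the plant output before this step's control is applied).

(exact arithmetic carried between steps; '≈' marks a value shown rounded to 6 d.p. or computed from one; I and e_prev carry over from the previous line; the table rounds u and y to 3 d.p., halves away from zero)
n=0: y=0, sp=3, e=sp−y=3; I=3, D=e−e_prev=3; u=3/2·3+1/4·3+1/2·3=6.75; next y=3/5·0+1/2·6.75=3.375
n=1: y=3.375, sp=3, e=sp−y=-0.375; I=2.625, D=e−e_prev=-3.375; u=3/2·(-0.375)+1/4·2.625+1/2·(-3.375)=-1.59375; next y=3/5·3.375+1/2·(-1.59375)=1.228125
n=2: y=1.228125, sp=3, e=sp−y=1.771875; I=4.396875, D=e−e_prev=2.146875; u=3/2·1.771875+1/4·4.396875+1/2·2.146875≈4.830469; next y=3/5·1.228125+1/2·4.830469≈3.152109
n=3: y≈3.152109, sp=3, e=sp−y≈-0.152109; I≈4.244766, D=e−e_prev≈-1.923984; u=3/2·(-0.152109)+1/4·4.244766+1/2·(-1.923984)≈-0.128965; next y=3/5·3.152109+1/2·(-0.128965)≈1.826783
n=4: y≈1.826783, sp=3, e=sp−y≈1.173217; I≈5.417982, D=e−e_prev≈1.325326; u=3/2·1.173217+1/4·5.417982+1/2·1.325326≈3.776984; next y=3/5·1.826783+1/2·3.776984≈2.984562
n=5: y≈2.984562, sp=3, e=sp−y≈0.015438; I≈5.433421, D=e−e_prev≈-1.157779; u=3/2·0.015438+1/4·5.433421+1/2·(-1.157779)≈0.802623; next y=3/5·2.984562+1/2·0.802623≈2.192049

0 3 6.750 0.000
1 3 -1.594 3.375
2 3 4.830 1.228
3 3 -0.129 3.152
4 3 3.777 1.827
5 3 0.803 2.985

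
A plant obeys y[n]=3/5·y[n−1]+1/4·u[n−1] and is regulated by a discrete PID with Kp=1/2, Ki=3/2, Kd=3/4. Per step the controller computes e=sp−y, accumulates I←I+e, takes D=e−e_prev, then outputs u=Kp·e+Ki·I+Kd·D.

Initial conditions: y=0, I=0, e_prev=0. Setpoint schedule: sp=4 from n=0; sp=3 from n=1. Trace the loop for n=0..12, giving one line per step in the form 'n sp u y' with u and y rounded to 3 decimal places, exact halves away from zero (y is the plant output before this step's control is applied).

(exact arithmetic carried between steps; '≈' marks a value shown rounded to 6 d.p. or computed from one; I and e_prev carry over from the previous line; the table rounds u and y to 3 d.p., halves away from zero)
n=0: y=0, sp=4, e=sp−y=4; I=4, D=e−e_prev=4; u=1/2·4+3/2·4+3/4·4=11; next y=3/5·0+1/4·11=2.75
n=1: y=2.75, sp=3, e=sp−y=0.25; I=4.25, D=e−e_prev=-3.75; u=1/2·0.25+3/2·4.25+3/4·(-3.75)=3.6875; next y=3/5·2.75+1/4·3.6875=2.571875
n=2: y=2.571875, sp=3, e=sp−y=0.428125; I=4.678125, D=e−e_prev=0.178125; u=1/2·0.428125+3/2·4.678125+3/4·0.178125≈7.364844; next y=3/5·2.571875+1/4·7.364844≈3.384336
n=3: y≈3.384336, sp=3, e=sp−y≈-0.384336; I≈4.293789, D=e−e_prev≈-0.812461; u=1/2·(-0.384336)+3/2·4.293789+3/4·(-0.812461)≈5.639170; next y=3/5·3.384336+1/4·5.639170≈3.440394
n=4: y≈3.440394, sp=3, e=sp−y≈-0.440394; I≈3.853395, D=e−e_prev≈-0.056058; u=1/2·(-0.440394)+3/2·3.853395+3/4·(-0.056058)≈5.517852; next y=3/5·3.440394+1/4·5.517852≈3.443699
n=5: y≈3.443699, sp=3, e=sp−y≈-0.443699; I≈3.409696, D=e−e_prev≈-0.003305; u=1/2·(-0.443699)+3/2·3.409696+3/4·(-0.003305)≈4.890215; next y=3/5·3.443699+1/4·4.890215≈3.288773
n=6: y≈3.288773, sp=3, e=sp−y≈-0.288773; I≈3.120922, D=e−e_prev≈0.154926; u=1/2·(-0.288773)+3/2·3.120922+3/4·0.154926≈4.653191; next y=3/5·3.288773+1/4·4.653191≈3.136562
n=7: y≈3.136562, sp=3, e=sp−y≈-0.136562; I≈2.984360, D=e−e_prev≈0.152211; u=1/2·(-0.136562)+3/2·2.984360+3/4·0.152211≈4.522418; next y=3/5·3.136562+1/4·4.522418≈3.012542
n=8: y≈3.012542, sp=3, e=sp−y≈-0.012542; I≈2.971819, D=e−e_prev≈0.124020; u=1/2·(-0.012542)+3/2·2.971819+3/4·0.124020≈4.544472; next y=3/5·3.012542+1/4·4.544472≈2.943643
n=9: y≈2.943643, sp=3, e=sp−y≈0.056357; I≈3.028176, D=e−e_prev≈0.068899; u=1/2·0.056357+3/2·3.028176+3/4·0.068899≈4.622116; next y=3/5·2.943643+1/4·4.622116≈2.921715
n=10: y≈2.921715, sp=3, e=sp−y≈0.078285; I≈3.106461, D=e−e_prev≈0.021928; u=1/2·0.078285+3/2·3.106461+3/4·0.021928≈4.715280; next y=3/5·2.921715+1/4·4.715280≈2.931849
n=11: y≈2.931849, sp=3, e=sp−y≈0.068151; I≈3.174612, D=e−e_prev≈-0.010134; u=1/2·0.068151+3/2·3.174612+3/4·(-0.010134)≈4.788393; next y=3/5·2.931849+1/4·4.788393≈2.956208
n=12: y≈2.956208, sp=3, e=sp−y≈0.043792; I≈3.218404, D=e−e_prev≈-0.024359; u=1/2·0.043792+3/2·3.218404+3/4·(-0.024359)≈4.831234; next y=3/5·2.956208+1/4·4.831234≈2.981533

0 4 11.000 0.000
1 3 3.688 2.750
2 3 7.365 2.572
3 3 5.639 3.384
4 3 5.518 3.440
5 3 4.890 3.444
6 3 4.653 3.289
7 3 4.522 3.137
8 3 4.544 3.013
9 3 4.622 2.944
10 3 4.715 2.922
11 3 4.788 2.932
12 3 4.831 2.956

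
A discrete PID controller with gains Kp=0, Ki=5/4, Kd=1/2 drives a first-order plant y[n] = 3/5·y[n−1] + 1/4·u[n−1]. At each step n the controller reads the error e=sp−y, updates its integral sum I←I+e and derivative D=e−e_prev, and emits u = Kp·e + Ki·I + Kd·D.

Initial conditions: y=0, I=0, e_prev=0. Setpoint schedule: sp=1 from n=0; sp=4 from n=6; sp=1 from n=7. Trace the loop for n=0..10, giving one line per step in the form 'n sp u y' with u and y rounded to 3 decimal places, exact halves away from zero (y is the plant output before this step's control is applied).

0 1 1.750 0.000
1 1 1.734 0.438
2 1 2.204 0.696
3 1 2.236 0.969
4 1 2.111 1.140
5 1 1.896 1.212
6 4 6.936 1.201
7 1 1.485 2.455
8 1 2.862 1.844
9 1 1.540 1.822
10 1 1.103 1.478

(exact arithmetic carried between steps; '≈' marks a value shown rounded to 6 d.p. or computed from one; I and e_prev carry over from the previous line; the table rounds u and y to 3 d.p., halves away from zero)
n=0: y=0, sp=1, e=sp−y=1; I=1, D=e−e_prev=1; u=0·1+5/4·1+1/2·1=1.75; next y=3/5·0+1/4·1.75=0.4375
n=1: y=0.4375, sp=1, e=sp−y=0.5625; I=1.5625, D=e−e_prev=-0.4375; u=0·0.5625+5/4·1.5625+1/2·(-0.4375)=1.734375; next y=3/5·0.4375+1/4·1.734375≈0.696094
n=2: y≈0.696094, sp=1, e=sp−y≈0.303906; I≈1.866406, D=e−e_prev≈-0.258594; u=0·0.303906+5/4·1.866406+1/2·(-0.258594)≈2.203711; next y=3/5·0.696094+1/4·2.203711≈0.968584
n=3: y≈0.968584, sp=1, e=sp−y≈0.031416; I≈1.897822, D=e−e_prev≈-0.272490; u=0·0.031416+5/4·1.897822+1/2·(-0.272490)≈2.236033; next y=3/5·0.968584+1/4·2.236033≈1.140159
n=4: y≈1.140159, sp=1, e=sp−y≈-0.140159; I≈1.757664, D=e−e_prev≈-0.171575; u=0·(-0.140159)+5/4·1.757664+1/2·(-0.171575)≈2.111292; next y=3/5·1.140159+1/4·2.111292≈1.211918
n=5: y≈1.211918, sp=1, e=sp−y≈-0.211918; I≈1.545745, D=e−e_prev≈-0.071760; u=0·(-0.211918)+5/4·1.545745+1/2·(-0.071760)≈1.896302; next y=3/5·1.211918+1/4·1.896302≈1.201226
n=6: y≈1.201226, sp=4, e=sp−y≈2.798774; I≈4.344519, D=e−e_prev≈3.010692; u=0·2.798774+5/4·4.344519+1/2·3.010692≈6.935995; next y=3/5·1.201226+1/4·6.935995≈2.454735
n=7: y≈2.454735, sp=1, e=sp−y≈-1.454735; I≈2.889785, D=e−e_prev≈-4.253508; u=0·(-1.454735)+5/4·2.889785+1/2·(-4.253508)≈1.485477; next y=3/5·2.454735+1/4·1.485477≈1.844210
n=8: y≈1.844210, sp=1, e=sp−y≈-0.844210; I≈2.045575, D=e−e_prev≈0.610525; u=0·(-0.844210)+5/4·2.045575+1/2·0.610525≈2.862231; next y=3/5·1.844210+1/4·2.862231≈1.822084
n=9: y≈1.822084, sp=1, e=sp−y≈-0.822084; I≈1.223491, D=e−e_prev≈0.022126; u=0·(-0.822084)+5/4·1.223491+1/2·0.022126≈1.540427; next y=3/5·1.822084+1/4·1.540427≈1.478357
n=10: y≈1.478357, sp=1, e=sp−y≈-0.478357; I≈0.745134, D=e−e_prev≈0.343727; u=0·(-0.478357)+5/4·0.745134+1/2·0.343727≈1.103281; next y=3/5·1.478357+1/4·1.103281≈1.162834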